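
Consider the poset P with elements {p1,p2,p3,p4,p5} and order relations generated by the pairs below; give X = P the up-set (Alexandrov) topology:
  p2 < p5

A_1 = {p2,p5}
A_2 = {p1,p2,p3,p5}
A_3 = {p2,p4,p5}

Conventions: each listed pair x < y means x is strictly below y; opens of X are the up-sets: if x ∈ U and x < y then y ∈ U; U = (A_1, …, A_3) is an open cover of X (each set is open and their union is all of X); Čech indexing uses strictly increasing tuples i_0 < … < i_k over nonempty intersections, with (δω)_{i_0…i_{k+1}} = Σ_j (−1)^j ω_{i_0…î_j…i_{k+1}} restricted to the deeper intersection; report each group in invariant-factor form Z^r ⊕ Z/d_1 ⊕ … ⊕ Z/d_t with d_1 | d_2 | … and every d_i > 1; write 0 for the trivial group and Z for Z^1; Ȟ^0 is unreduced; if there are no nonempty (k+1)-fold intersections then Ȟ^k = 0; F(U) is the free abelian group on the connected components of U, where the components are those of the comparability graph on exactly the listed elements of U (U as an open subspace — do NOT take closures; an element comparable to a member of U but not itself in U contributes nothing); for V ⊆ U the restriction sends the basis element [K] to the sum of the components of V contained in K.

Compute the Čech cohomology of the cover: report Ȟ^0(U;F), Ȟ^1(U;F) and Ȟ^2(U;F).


nonempty overlaps:
  A12={p2,p5} A13={p2,p5} A23={p2,p5}
  A123={p2,p5}
components per intersection:
  A1: {p2,p5}
  A2: {p1} {p2,p5} {p3}
  A3: {p2,p5} {p4}
  A12: {p2,p5}
  A13: {p2,p5}
  A23: {p2,p5}
  A123: {p2,p5}
C dims 6,3,1; δ0: rk 2, SNF 1^2; δ1: rk 1, SNF 1^1
degree 0: 6−2−0 = 4 → Ȟ^0 ≅ Z^4
degree 1: 3−1−2 = 0 → Ȟ^1 ≅ 0
degree 2: 1−0−1 = 0 → Ȟ^2 ≅ 0

Ȟ^0 ≅ Z^4, Ȟ^1 ≅ 0, Ȟ^2 ≅ 0


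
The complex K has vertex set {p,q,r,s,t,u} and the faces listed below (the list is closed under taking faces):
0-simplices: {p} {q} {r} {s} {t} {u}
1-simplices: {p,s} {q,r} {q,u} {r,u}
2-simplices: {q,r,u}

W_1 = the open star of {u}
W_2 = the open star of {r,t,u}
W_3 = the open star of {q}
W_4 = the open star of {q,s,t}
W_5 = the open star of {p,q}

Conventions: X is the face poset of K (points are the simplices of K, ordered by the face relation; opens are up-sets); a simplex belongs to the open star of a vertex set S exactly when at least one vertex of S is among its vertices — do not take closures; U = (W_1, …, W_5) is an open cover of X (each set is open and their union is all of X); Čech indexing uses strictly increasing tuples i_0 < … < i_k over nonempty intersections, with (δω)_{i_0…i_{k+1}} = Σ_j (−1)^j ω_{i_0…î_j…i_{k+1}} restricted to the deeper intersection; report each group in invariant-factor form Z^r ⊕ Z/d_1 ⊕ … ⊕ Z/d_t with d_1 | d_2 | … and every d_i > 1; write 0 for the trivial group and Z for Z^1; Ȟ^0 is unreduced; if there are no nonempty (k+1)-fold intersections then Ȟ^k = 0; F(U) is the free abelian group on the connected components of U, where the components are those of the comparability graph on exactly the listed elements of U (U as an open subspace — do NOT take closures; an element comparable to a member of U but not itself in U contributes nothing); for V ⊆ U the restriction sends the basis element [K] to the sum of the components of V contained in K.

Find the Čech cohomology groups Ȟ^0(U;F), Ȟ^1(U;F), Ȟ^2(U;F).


Ȟ^0(U;F) ≅ Z^3, Ȟ^1(U;F) ≅ 0 and Ȟ^2(U;F) ≅ 0

nerve of the cover:
  W1={{u},{q,u},{r,u},{q,r,u}} W2={{r},{t},{u},{q,r},{q,u},{r,u},{q,r,u}} W3={{q},{q,r},{q,u},{q,r,u}} W4={{q},{s},{t},{p,s},{q,r},{q,u},{q,r,u}} W5={{p},{q},{p,s},{q,r},{q,u},{q,r,u}}
  W12={{u},{q,u},{r,u},{q,r,u}} W13={{q,u},{q,r,u}} W14={{q,u},{q,r,u}} W15={{q,u},{q,r,u}} W23={{q,r},{q,u},{q,r,u}} W24={{t},{q,r},{q,u},{q,r,u}} W25={{q,r},{q,u},{q,r,u}} W34={{q},{q,r},{q,u},{q,r,u}} W35={{q},{q,r},{q,u},{q,r,u}} W45={{q},{p,s},{q,r},{q,u},{q,r,u}}
  W123={{q,u},{q,r,u}} W124={{q,u},{q,r,u}} W125={{q,u},{q,r,u}} W134={{q,u},{q,r,u}} W135={{q,u},{q,r,u}} W145={{q,u},{q,r,u}} W234={{q,r},{q,u},{q,r,u}} W235={{q,r},{q,u},{q,r,u}} W245={{q,r},{q,u},{q,r,u}} W345={{q},{q,r},{q,u},{q,r,u}}
  W1234={{q,u},{q,r,u}} W1235={{q,u},{q,r,u}} W1245={{q,u},{q,r,u}} W1345={{q,u},{q,r,u}} W2345={{q,r},{q,u},{q,r,u}}
  W12345={{q,u},{q,r,u}}
components per intersection:
  W1: {{u},{q,u},{r,u},{q,r,u}}
  W2: {{r},{u},{q,r},{q,u},{r,u},{q,r,u}} {{t}}
  W3: {{q},{q,r},{q,u},{q,r,u}}
  W4: {{q},{q,r},{q,u},{q,r,u}} {{s},{p,s}} {{t}}
  W5: {{p},{p,s}} {{q},{q,r},{q,u},{q,r,u}}
  W12: {{u},{q,u},{r,u},{q,r,u}}
  W13: {{q,u},{q,r,u}}
  W14: {{q,u},{q,r,u}}
  W15: {{q,u},{q,r,u}}
  W23: {{q,r},{q,u},{q,r,u}}
  W24: {{t}} {{q,r},{q,u},{q,r,u}}
  W25: {{q,r},{q,u},{q,r,u}}
  W34: {{q},{q,r},{q,u},{q,r,u}}
  W35: {{q},{q,r},{q,u},{q,r,u}}
  W45: {{q},{q,r},{q,u},{q,r,u}} {{p,s}}
  W123: {{q,u},{q,r,u}}
  W124: {{q,u},{q,r,u}}
  W125: {{q,u},{q,r,u}}
  W134: {{q,u},{q,r,u}}
  W135: {{q,u},{q,r,u}}
  W145: {{q,u},{q,r,u}}
  W234: {{q,r},{q,u},{q,r,u}}
  W235: {{q,r},{q,u},{q,r,u}}
  W245: {{q,r},{q,u},{q,r,u}}
  W345: {{q},{q,r},{q,u},{q,r,u}}
  W1234: {{q,u},{q,r,u}}
  W1235: {{q,u},{q,r,u}}
  W1245: {{q,u},{q,r,u}}
  W1345: {{q,u},{q,r,u}}
  W2345: {{q,r},{q,u},{q,r,u}}
  W12345: {{q,u},{q,r,u}}
C dims 9,12,10,5; δ0: rk 6, SNF 1^6; δ1: rk 6, SNF 1^6; δ2: rk 4, SNF 1^4
Ȟ^0 = (9 − 6) − 0 = 3, so Ȟ^0 ≅ Z^3
Ȟ^1 = (12 − 6) − 6 = 0, so Ȟ^1 ≅ 0
Ȟ^2 = (10 − 4) − 6 = 0, so Ȟ^2 ≅ 0


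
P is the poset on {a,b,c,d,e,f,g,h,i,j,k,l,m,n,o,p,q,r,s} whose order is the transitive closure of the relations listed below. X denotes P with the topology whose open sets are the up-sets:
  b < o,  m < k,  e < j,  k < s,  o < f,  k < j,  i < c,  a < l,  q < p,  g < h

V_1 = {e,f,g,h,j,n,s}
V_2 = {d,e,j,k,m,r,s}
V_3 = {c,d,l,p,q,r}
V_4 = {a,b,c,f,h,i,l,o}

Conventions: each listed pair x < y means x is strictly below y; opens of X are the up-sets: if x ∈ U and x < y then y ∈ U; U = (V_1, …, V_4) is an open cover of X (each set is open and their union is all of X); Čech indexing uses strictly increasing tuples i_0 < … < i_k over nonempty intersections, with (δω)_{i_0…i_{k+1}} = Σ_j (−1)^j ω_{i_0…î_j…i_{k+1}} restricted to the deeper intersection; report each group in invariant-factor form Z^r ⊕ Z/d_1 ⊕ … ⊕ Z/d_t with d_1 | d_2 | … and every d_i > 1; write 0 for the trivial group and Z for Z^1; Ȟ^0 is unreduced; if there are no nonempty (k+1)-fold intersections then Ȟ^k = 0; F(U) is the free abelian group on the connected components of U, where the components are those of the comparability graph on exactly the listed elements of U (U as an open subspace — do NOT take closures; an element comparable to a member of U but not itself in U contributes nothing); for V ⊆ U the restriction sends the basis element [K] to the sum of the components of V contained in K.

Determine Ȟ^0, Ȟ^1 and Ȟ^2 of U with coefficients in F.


nonempty overlaps:
  V12={e,j,s} V14={f,h} V23={d,r} V34={c,l}
components per intersection:
  V1: {e,j} {f} {g,h} {n} {s}
  V2: {d} {e,j,k,m,s} {r}
  V3: {c} {d} {l} {p,q} {r}
  V4: {a,l} {b,f,o} {c,i} {h}
  V12: {e,j} {s}
  V14: {f} {h}
  V23: {d} {r}
  V34: {c} {l}
C dims 17,8; δ0: rk 8, SNF 1^8
degree 0: 17−8−0 = 9 → Ȟ^0 ≅ Z^9
degree 1: 8−0−8 = 0 → Ȟ^1 ≅ 0
degree 2: 0−0−0 = 0 → Ȟ^2 ≅ 0

Ȟ^0(U;F) ≅ Z^9,  Ȟ^1(U;F) ≅ 0,  Ȟ^2(U;F) ≅ 0


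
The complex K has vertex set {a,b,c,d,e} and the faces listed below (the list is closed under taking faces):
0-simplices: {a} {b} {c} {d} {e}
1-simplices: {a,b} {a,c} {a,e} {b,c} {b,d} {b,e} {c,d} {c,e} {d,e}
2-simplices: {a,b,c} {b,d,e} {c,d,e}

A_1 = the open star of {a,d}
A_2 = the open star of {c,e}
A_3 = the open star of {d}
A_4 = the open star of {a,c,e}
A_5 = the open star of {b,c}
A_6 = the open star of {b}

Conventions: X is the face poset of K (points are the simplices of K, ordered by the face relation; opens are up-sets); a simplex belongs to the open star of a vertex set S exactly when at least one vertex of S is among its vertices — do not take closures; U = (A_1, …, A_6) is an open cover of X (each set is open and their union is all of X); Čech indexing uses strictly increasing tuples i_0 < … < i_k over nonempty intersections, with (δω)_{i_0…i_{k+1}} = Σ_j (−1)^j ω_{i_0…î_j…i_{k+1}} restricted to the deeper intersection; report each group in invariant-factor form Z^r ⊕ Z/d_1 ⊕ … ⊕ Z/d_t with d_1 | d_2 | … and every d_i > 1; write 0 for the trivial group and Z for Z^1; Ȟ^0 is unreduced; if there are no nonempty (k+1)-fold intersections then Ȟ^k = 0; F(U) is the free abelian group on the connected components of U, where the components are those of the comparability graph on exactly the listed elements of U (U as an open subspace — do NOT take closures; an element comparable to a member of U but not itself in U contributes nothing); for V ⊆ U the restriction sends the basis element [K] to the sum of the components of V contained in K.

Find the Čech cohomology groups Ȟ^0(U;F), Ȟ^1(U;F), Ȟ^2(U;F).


Ȟ^0 = Z, Ȟ^1 = Z, Ȟ^2 = 0

nonempty overlaps:
  A1={{a},{d},{a,b},{a,c},{a,e},{b,d},{c,d},{d,e},{a,b,c},{b,d,e},{c,d,e}} A2={{c},{e},{a,c},{a,e},{b,c},{b,e},{c,d},{c,e},{d,e},{a,b,c},{b,d,e},{c,d,e}} A3={{d},{b,d},{c,d},{d,e},{b,d,e},{c,d,e}} A4={{a},{c},{e},{a,b},{a,c},{a,e},{b,c},{b,e},{c,d},{c,e},{d,e},{a,b,c},{b,d,e},{c,d,e}} A5={{b},{c},{a,b},{a,c},{b,c},{b,d},{b,e},{c,d},{c,e},{a,b,c},{b,d,e},{c,d,e}} A6={{b},{a,b},{b,c},{b,d},{b,e},{a,b,c},{b,d,e}}
  A12={{a,c},{a,e},{c,d},{d,e},{a,b,c},{b,d,e},{c,d,e}} A13={{d},{b,d},{c,d},{d,e},{b,d,e},{c,d,e}} A14={{a},{a,b},{a,c},{a,e},{c,d},{d,e},{a,b,c},{b,d,e},{c,d,e}} A15={{a,b},{a,c},{b,d},{c,d},{a,b,c},{b,d,e},{c,d,e}} A16={{a,b},{b,d},{a,b,c},{b,d,e}} A23={{c,d},{d,e},{b,d,e},{c,d,e}} A24={{c},{e},{a,c},{a,e},{b,c},{b,e},{c,d},{c,e},{d,e},{a,b,c},{b,d,e},{c,d,e}} A25={{c},{a,c},{b,c},{b,e},{c,d},{c,e},{a,b,c},{b,d,e},{c,d,e}} A26={{b,c},{b,e},{a,b,c},{b,d,e}} A34={{c,d},{d,e},{b,d,e},{c,d,e}} A35={{b,d},{c,d},{b,d,e},{c,d,e}} A36={{b,d},{b,d,e}} A45={{c},{a,b},{a,c},{b,c},{b,e},{c,d},{c,e},{a,b,c},{b,d,e},{c,d,e}} A46={{a,b},{b,c},{b,e},{a,b,c},{b,d,e}} A56={{b},{a,b},{b,c},{b,d},{b,e},{a,b,c},{b,d,e}}
  A123={{c,d},{d,e},{b,d,e},{c,d,e}} A124={{a,c},{a,e},{c,d},{d,e},{a,b,c},{b,d,e},{c,d,e}} A125={{a,c},{c,d},{a,b,c},{b,d,e},{c,d,e}} A126={{a,b,c},{b,d,e}} A134={{c,d},{d,e},{b,d,e},{c,d,e}} A135={{b,d},{c,d},{b,d,e},{c,d,e}} A136={{b,d},{b,d,e}} A145={{a,b},{a,c},{c,d},{a,b,c},{b,d,e},{c,d,e}} A146={{a,b},{a,b,c},{b,d,e}} A156={{a,b},{b,d},{a,b,c},{b,d,e}} A234={{c,d},{d,e},{b,d,e},{c,d,e}} A235={{c,d},{b,d,e},{c,d,e}} A236={{b,d,e}} A245={{c},{a,c},{b,c},{b,e},{c,d},{c,e},{a,b,c},{b,d,e},{c,d,e}} A246={{b,c},{b,e},{a,b,c},{b,d,e}} A256={{b,c},{b,e},{a,b,c},{b,d,e}} A345={{c,d},{b,d,e},{c,d,e}} A346={{b,d,e}} A356={{b,d},{b,d,e}} A456={{a,b},{b,c},{b,e},{a,b,c},{b,d,e}}
  A1234={{c,d},{d,e},{b,d,e},{c,d,e}} A1235={{c,d},{b,d,e},{c,d,e}} A1236={{b,d,e}} A1245={{a,c},{c,d},{a,b,c},{b,d,e},{c,d,e}} A1246={{a,b,c},{b,d,e}} A1256={{a,b,c},{b,d,e}} A1345={{c,d},{b,d,e},{c,d,e}} A1346={{b,d,e}} A1356={{b,d},{b,d,e}} A1456={{a,b},{a,b,c},{b,d,e}} A2345={{c,d},{b,d,e},{c,d,e}} A2346={{b,d,e}} A2356={{b,d,e}} A2456={{b,c},{b,e},{a,b,c},{b,d,e}} A3456={{b,d,e}}
  A12345={{c,d},{b,d,e},{c,d,e}} A12346={{b,d,e}} A12356={{b,d,e}} A12456={{a,b,c},{b,d,e}} A13456={{b,d,e}} A23456={{b,d,e}}
  A123456={{b,d,e}}
components per intersection:
  A1: {{a},{a,b},{a,c},{a,e},{a,b,c}} {{d},{b,d},{c,d},{d,e},{b,d,e},{c,d,e}}
  A2: {{c},{e},{a,c},{a,e},{b,c},{b,e},{c,d},{c,e},{d,e},{a,b,c},{b,d,e},{c,d,e}}
  A3: {{d},{b,d},{c,d},{d,e},{b,d,e},{c,d,e}}
  A4: {{a},{c},{e},{a,b},{a,c},{a,e},{b,c},{b,e},{c,d},{c,e},{d,e},{a,b,c},{b,d,e},{c,d,e}}
  A5: {{b},{c},{a,b},{a,c},{b,c},{b,d},{b,e},{c,d},{c,e},{a,b,c},{b,d,e},{c,d,e}}
  A6: {{b},{a,b},{b,c},{b,d},{b,e},{a,b,c},{b,d,e}}
  A12: {{a,c},{a,b,c}} {{a,e}} {{c,d},{d,e},{b,d,e},{c,d,e}}
  A13: {{d},{b,d},{c,d},{d,e},{b,d,e},{c,d,e}}
  A14: {{a},{a,b},{a,c},{a,e},{a,b,c}} {{c,d},{d,e},{b,d,e},{c,d,e}}
  A15: {{a,b},{a,c},{a,b,c}} {{b,d},{b,d,e}} {{c,d},{c,d,e}}
  A16: {{a,b},{a,b,c}} {{b,d},{b,d,e}}
  A23: {{c,d},{d,e},{b,d,e},{c,d,e}}
  A24: {{c},{e},{a,c},{a,e},{b,c},{b,e},{c,d},{c,e},{d,e},{a,b,c},{b,d,e},{c,d,e}}
  A25: {{c},{a,c},{b,c},{c,d},{c,e},{a,b,c},{c,d,e}} {{b,e},{b,d,e}}
  A26: {{b,c},{a,b,c}} {{b,e},{b,d,e}}
  A34: {{c,d},{d,e},{b,d,e},{c,d,e}}
  A35: {{b,d},{b,d,e}} {{c,d},{c,d,e}}
  A36: {{b,d},{b,d,e}}
  A45: {{c},{a,b},{a,c},{b,c},{c,d},{c,e},{a,b,c},{c,d,e}} {{b,e},{b,d,e}}
  A46: {{a,b},{b,c},{a,b,c}} {{b,e},{b,d,e}}
  A56: {{b},{a,b},{b,c},{b,d},{b,e},{a,b,c},{b,d,e}}
  A123: {{c,d},{d,e},{b,d,e},{c,d,e}}
  A124: {{a,c},{a,b,c}} {{a,e}} {{c,d},{d,e},{b,d,e},{c,d,e}}
  A125: {{a,c},{a,b,c}} {{c,d},{c,d,e}} {{b,d,e}}
  A126: {{a,b,c}} {{b,d,e}}
  A134: {{c,d},{d,e},{b,d,e},{c,d,e}}
  A135: {{b,d},{b,d,e}} {{c,d},{c,d,e}}
  A136: {{b,d},{b,d,e}}
  A145: {{a,b},{a,c},{a,b,c}} {{c,d},{c,d,e}} {{b,d,e}}
  A146: {{a,b},{a,b,c}} {{b,d,e}}
  A156: {{a,b},{a,b,c}} {{b,d},{b,d,e}}
  A234: {{c,d},{d,e},{b,d,e},{c,d,e}}
  A235: {{c,d},{c,d,e}} {{b,d,e}}
  A236: {{b,d,e}}
  A245: {{c},{a,c},{b,c},{c,d},{c,e},{a,b,c},{c,d,e}} {{b,e},{b,d,e}}
  A246: {{b,c},{a,b,c}} {{b,e},{b,d,e}}
  A256: {{b,c},{a,b,c}} {{b,e},{b,d,e}}
  A345: {{c,d},{c,d,e}} {{b,d,e}}
  A346: {{b,d,e}}
  A356: {{b,d},{b,d,e}}
  A456: {{a,b},{b,c},{a,b,c}} {{b,e},{b,d,e}}
  A1234: {{c,d},{d,e},{b,d,e},{c,d,e}}
  A1235: {{c,d},{c,d,e}} {{b,d,e}}
  A1236: {{b,d,e}}
  A1245: {{a,c},{a,b,c}} {{c,d},{c,d,e}} {{b,d,e}}
  A1246: {{a,b,c}} {{b,d,e}}
  A1256: {{a,b,c}} {{b,d,e}}
  A1345: {{c,d},{c,d,e}} {{b,d,e}}
  A1346: {{b,d,e}}
  A1356: {{b,d},{b,d,e}}
  A1456: {{a,b},{a,b,c}} {{b,d,e}}
  A2345: {{c,d},{c,d,e}} {{b,d,e}}
  A2346: {{b,d,e}}
  A2356: {{b,d,e}}
  A2456: {{b,c},{a,b,c}} {{b,e},{b,d,e}}
  A3456: {{b,d,e}}
  A12345: {{c,d},{c,d,e}} {{b,d,e}}
  A12346: {{b,d,e}}
  A12356: {{b,d,e}}
  A12456: {{a,b,c}} {{b,d,e}}
  A13456: {{b,d,e}}
  A23456: {{b,d,e}}
  A123456: {{b,d,e}}
C dims 7,26,36,24; δ0: rk 6, SNF 1^6; δ1: rk 19, SNF 1^19; δ2: rk 17, SNF 1^17
degree 0: 7−6−0 = 1 → Ȟ^0 ≅ Z
degree 1: 26−19−6 = 1 → Ȟ^1 ≅ Z
degree 2: 36−17−19 = 0 → Ȟ^2 ≅ 0


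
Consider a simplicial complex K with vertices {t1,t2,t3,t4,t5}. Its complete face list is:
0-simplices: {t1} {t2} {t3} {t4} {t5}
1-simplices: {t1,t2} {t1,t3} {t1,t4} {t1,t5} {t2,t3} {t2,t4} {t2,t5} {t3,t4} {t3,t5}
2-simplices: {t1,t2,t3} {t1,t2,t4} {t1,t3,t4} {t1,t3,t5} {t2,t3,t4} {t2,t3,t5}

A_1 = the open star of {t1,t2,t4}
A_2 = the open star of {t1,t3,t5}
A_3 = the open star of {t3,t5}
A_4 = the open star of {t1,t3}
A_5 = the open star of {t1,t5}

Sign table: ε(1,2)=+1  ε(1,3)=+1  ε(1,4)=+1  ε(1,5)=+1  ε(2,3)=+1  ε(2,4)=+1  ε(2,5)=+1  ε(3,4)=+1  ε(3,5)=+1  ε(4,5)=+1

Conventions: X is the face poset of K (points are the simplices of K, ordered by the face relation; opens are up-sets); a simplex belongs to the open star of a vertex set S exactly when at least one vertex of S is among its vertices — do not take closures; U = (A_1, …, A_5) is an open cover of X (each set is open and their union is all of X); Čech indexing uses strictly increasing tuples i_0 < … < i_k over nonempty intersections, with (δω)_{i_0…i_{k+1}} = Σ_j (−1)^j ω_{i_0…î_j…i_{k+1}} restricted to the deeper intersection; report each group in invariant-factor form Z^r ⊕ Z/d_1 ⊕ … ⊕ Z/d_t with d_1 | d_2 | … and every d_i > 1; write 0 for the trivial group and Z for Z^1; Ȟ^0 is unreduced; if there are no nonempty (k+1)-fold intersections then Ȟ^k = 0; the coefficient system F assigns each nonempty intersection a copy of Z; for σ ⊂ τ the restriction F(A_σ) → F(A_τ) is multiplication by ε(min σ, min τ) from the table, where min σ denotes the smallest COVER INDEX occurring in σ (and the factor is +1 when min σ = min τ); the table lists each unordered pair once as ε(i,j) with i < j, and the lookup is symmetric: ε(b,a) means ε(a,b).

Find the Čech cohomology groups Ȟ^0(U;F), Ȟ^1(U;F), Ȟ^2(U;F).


Ȟ^0 = Z; Ȟ^1 = 0; Ȟ^2 = 0

nerve of the cover:
  A1={{t1},{t2},{t4},{t1,t2},{t1,t3},{t1,t4},{t1,t5},{t2,t3},{t2,t4},{t2,t5},{t3,t4},{t1,t2,t3},{t1,t2,t4},{t1,t3,t4},{t1,t3,t5},{t2,t3,t4},{t2,t3,t5}} A2={{t1},{t3},{t5},{t1,t2},{t1,t3},{t1,t4},{t1,t5},{t2,t3},{t2,t5},{t3,t4},{t3,t5},{t1,t2,t3},{t1,t2,t4},{t1,t3,t4},{t1,t3,t5},{t2,t3,t4},{t2,t3,t5}} A3={{t3},{t5},{t1,t3},{t1,t5},{t2,t3},{t2,t5},{t3,t4},{t3,t5},{t1,t2,t3},{t1,t3,t4},{t1,t3,t5},{t2,t3,t4},{t2,t3,t5}} A4={{t1},{t3},{t1,t2},{t1,t3},{t1,t4},{t1,t5},{t2,t3},{t3,t4},{t3,t5},{t1,t2,t3},{t1,t2,t4},{t1,t3,t4},{t1,t3,t5},{t2,t3,t4},{t2,t3,t5}} A5={{t1},{t5},{t1,t2},{t1,t3},{t1,t4},{t1,t5},{t2,t5},{t3,t5},{t1,t2,t3},{t1,t2,t4},{t1,t3,t4},{t1,t3,t5},{t2,t3,t5}}
  A12={{t1},{t1,t2},{t1,t3},{t1,t4},{t1,t5},{t2,t3},{t2,t5},{t3,t4},{t1,t2,t3},{t1,t2,t4},{t1,t3,t4},{t1,t3,t5},{t2,t3,t4},{t2,t3,t5}} A13={{t1,t3},{t1,t5},{t2,t3},{t2,t5},{t3,t4},{t1,t2,t3},{t1,t3,t4},{t1,t3,t5},{t2,t3,t4},{t2,t3,t5}} A14={{t1},{t1,t2},{t1,t3},{t1,t4},{t1,t5},{t2,t3},{t3,t4},{t1,t2,t3},{t1,t2,t4},{t1,t3,t4},{t1,t3,t5},{t2,t3,t4},{t2,t3,t5}} A15={{t1},{t1,t2},{t1,t3},{t1,t4},{t1,t5},{t2,t5},{t1,t2,t3},{t1,t2,t4},{t1,t3,t4},{t1,t3,t5},{t2,t3,t5}} A23={{t3},{t5},{t1,t3},{t1,t5},{t2,t3},{t2,t5},{t3,t4},{t3,t5},{t1,t2,t3},{t1,t3,t4},{t1,t3,t5},{t2,t3,t4},{t2,t3,t5}} A24={{t1},{t3},{t1,t2},{t1,t3},{t1,t4},{t1,t5},{t2,t3},{t3,t4},{t3,t5},{t1,t2,t3},{t1,t2,t4},{t1,t3,t4},{t1,t3,t5},{t2,t3,t4},{t2,t3,t5}} A25={{t1},{t5},{t1,t2},{t1,t3},{t1,t4},{t1,t5},{t2,t5},{t3,t5},{t1,t2,t3},{t1,t2,t4},{t1,t3,t4},{t1,t3,t5},{t2,t3,t5}} A34={{t3},{t1,t3},{t1,t5},{t2,t3},{t3,t4},{t3,t5},{t1,t2,t3},{t1,t3,t4},{t1,t3,t5},{t2,t3,t4},{t2,t3,t5}} A35={{t5},{t1,t3},{t1,t5},{t2,t5},{t3,t5},{t1,t2,t3},{t1,t3,t4},{t1,t3,t5},{t2,t3,t5}} A45={{t1},{t1,t2},{t1,t3},{t1,t4},{t1,t5},{t3,t5},{t1,t2,t3},{t1,t2,t4},{t1,t3,t4},{t1,t3,t5},{t2,t3,t5}}
  A123={{t1,t3},{t1,t5},{t2,t3},{t2,t5},{t3,t4},{t1,t2,t3},{t1,t3,t4},{t1,t3,t5},{t2,t3,t4},{t2,t3,t5}} A124={{t1},{t1,t2},{t1,t3},{t1,t4},{t1,t5},{t2,t3},{t3,t4},{t1,t2,t3},{t1,t2,t4},{t1,t3,t4},{t1,t3,t5},{t2,t3,t4},{t2,t3,t5}} A125={{t1},{t1,t2},{t1,t3},{t1,t4},{t1,t5},{t2,t5},{t1,t2,t3},{t1,t2,t4},{t1,t3,t4},{t1,t3,t5},{t2,t3,t5}} A134={{t1,t3},{t1,t5},{t2,t3},{t3,t4},{t1,t2,t3},{t1,t3,t4},{t1,t3,t5},{t2,t3,t4},{t2,t3,t5}} A135={{t1,t3},{t1,t5},{t2,t5},{t1,t2,t3},{t1,t3,t4},{t1,t3,t5},{t2,t3,t5}} A145={{t1},{t1,t2},{t1,t3},{t1,t4},{t1,t5},{t1,t2,t3},{t1,t2,t4},{t1,t3,t4},{t1,t3,t5},{t2,t3,t5}} A234={{t3},{t1,t3},{t1,t5},{t2,t3},{t3,t4},{t3,t5},{t1,t2,t3},{t1,t3,t4},{t1,t3,t5},{t2,t3,t4},{t2,t3,t5}} A235={{t5},{t1,t3},{t1,t5},{t2,t5},{t3,t5},{t1,t2,t3},{t1,t3,t4},{t1,t3,t5},{t2,t3,t5}} A245={{t1},{t1,t2},{t1,t3},{t1,t4},{t1,t5},{t3,t5},{t1,t2,t3},{t1,t2,t4},{t1,t3,t4},{t1,t3,t5},{t2,t3,t5}} A345={{t1,t3},{t1,t5},{t3,t5},{t1,t2,t3},{t1,t3,t4},{t1,t3,t5},{t2,t3,t5}}
  A1234={{t1,t3},{t1,t5},{t2,t3},{t3,t4},{t1,t2,t3},{t1,t3,t4},{t1,t3,t5},{t2,t3,t4},{t2,t3,t5}} A1235={{t1,t3},{t1,t5},{t2,t5},{t1,t2,t3},{t1,t3,t4},{t1,t3,t5},{t2,t3,t5}} A1245={{t1},{t1,t2},{t1,t3},{t1,t4},{t1,t5},{t1,t2,t3},{t1,t2,t4},{t1,t3,t4},{t1,t3,t5},{t2,t3,t5}} A1345={{t1,t3},{t1,t5},{t1,t2,t3},{t1,t3,t4},{t1,t3,t5},{t2,t3,t5}} A2345={{t1,t3},{t1,t5},{t3,t5},{t1,t2,t3},{t1,t3,t4},{t1,t3,t5},{t2,t3,t5}}
  A12345={{t1,t3},{t1,t5},{t1,t2,t3},{t1,t3,t4},{t1,t3,t5},{t2,t3,t5}}
C dims 5,10,10,5; δ0: rk 4, SNF 1^4; δ1: rk 6, SNF 1^6; δ2: rk 4, SNF 1^4
Ȟ^0 = (5 − 4) − 0 = 1, so Ȟ^0 ≅ Z
Ȟ^1 = (10 − 6) − 4 = 0, so Ȟ^1 ≅ 0
Ȟ^2 = (10 − 4) − 6 = 0, so Ȟ^2 ≅ 0


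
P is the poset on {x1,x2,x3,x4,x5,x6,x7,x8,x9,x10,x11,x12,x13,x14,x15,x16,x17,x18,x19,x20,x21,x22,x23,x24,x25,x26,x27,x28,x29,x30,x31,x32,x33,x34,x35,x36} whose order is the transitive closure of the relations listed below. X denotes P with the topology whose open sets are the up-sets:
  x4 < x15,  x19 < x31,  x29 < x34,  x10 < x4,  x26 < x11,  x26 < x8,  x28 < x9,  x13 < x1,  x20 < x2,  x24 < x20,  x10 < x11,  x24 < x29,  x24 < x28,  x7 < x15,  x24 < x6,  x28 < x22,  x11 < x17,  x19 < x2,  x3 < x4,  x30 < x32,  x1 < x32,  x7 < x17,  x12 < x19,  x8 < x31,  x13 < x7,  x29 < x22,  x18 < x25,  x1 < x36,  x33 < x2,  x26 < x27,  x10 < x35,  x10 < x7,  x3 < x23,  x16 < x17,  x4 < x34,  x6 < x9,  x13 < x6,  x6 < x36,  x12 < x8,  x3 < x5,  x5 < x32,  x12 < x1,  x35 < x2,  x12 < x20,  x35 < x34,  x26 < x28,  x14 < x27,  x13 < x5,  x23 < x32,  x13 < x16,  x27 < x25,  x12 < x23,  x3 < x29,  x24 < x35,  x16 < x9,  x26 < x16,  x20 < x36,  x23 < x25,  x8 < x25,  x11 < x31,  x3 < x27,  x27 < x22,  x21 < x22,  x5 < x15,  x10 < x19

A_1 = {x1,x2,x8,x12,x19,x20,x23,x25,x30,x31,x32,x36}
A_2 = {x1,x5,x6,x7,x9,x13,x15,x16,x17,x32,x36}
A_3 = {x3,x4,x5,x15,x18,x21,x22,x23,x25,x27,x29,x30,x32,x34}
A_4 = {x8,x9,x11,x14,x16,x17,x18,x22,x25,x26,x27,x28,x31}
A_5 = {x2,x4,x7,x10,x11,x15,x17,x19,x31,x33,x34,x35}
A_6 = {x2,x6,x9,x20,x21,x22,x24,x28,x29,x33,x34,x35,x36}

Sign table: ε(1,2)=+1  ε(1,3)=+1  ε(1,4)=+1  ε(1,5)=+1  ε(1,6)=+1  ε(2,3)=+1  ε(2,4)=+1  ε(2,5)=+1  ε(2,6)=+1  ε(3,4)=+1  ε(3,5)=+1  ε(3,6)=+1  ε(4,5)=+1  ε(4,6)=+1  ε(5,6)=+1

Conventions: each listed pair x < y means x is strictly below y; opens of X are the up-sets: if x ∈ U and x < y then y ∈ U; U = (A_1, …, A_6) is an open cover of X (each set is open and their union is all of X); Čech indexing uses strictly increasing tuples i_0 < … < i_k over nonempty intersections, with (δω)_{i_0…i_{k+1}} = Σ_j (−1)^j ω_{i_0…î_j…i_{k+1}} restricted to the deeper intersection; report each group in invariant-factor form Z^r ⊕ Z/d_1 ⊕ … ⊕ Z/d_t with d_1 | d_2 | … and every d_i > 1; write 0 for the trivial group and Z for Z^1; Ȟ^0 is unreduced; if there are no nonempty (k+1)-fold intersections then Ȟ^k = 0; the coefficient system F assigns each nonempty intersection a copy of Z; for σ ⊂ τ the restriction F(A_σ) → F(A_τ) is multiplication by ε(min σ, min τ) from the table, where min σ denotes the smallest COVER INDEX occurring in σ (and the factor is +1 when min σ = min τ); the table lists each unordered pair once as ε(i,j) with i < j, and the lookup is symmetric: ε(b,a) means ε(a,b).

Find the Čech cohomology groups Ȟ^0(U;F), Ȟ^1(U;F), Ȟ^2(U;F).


intersection data:
  A12={x1,x32,x36} A13={x23,x25,x30,x32} A14={x8,x25,x31} A15={x2,x19,x31} A16={x2,x20,x36} A23={x5,x15,x32} A24={x9,x16,x17} A25={x7,x15,x17} A26={x6,x9,x36} A34={x18,x22,x25,x27} A35={x4,x15,x34} A36={x21,x22,x29,x34} A45={x11,x17,x31} A46={x9,x22,x28} A56={x2,x33,x34,x35}
  A123={x32} A126={x36} A134={x25} A145={x31} A156={x2} A235={x15} A245={x17} A246={x9} A346={x22} A356={x34}
C dims 6,15,10; δ0: rk 5, SNF 1^5; δ1: rk 10, SNF 1^9·2
Ȟ^0 = (6 − 5) − 0 = 1, so Ȟ^0 ≅ Z
Ȟ^1 = (15 − 10) − 5 = 0, so Ȟ^1 ≅ 0
Ȟ^2 = (10 − 0) − 10 = 0 plus torsion [2], so Ȟ^2 ≅ Z/2

Ȟ^0(U;F) ≅ Z,  Ȟ^1(U;F) ≅ 0,  Ȟ^2(U;F) ≅ Z/2


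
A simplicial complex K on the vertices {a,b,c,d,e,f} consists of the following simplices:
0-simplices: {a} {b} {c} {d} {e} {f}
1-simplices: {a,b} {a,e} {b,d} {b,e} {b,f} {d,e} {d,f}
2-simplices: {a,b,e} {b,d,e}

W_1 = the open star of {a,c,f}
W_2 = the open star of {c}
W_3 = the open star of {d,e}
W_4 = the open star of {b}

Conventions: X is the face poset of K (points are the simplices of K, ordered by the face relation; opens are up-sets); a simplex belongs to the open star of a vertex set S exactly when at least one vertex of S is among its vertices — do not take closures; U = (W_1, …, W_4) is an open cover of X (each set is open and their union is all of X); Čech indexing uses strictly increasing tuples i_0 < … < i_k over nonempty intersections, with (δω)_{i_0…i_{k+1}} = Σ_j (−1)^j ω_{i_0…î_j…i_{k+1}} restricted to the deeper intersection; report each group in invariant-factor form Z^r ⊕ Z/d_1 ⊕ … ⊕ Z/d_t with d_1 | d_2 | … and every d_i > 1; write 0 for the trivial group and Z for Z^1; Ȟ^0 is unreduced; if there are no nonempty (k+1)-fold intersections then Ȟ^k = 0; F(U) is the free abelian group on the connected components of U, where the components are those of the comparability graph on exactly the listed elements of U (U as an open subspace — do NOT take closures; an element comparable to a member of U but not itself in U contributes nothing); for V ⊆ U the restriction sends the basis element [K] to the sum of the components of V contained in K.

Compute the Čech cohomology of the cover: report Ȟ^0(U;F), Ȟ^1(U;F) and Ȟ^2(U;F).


Ȟ^0 = Z^2, Ȟ^1 = Z and Ȟ^2 = 0

cover nerve:
  W1={{a},{c},{f},{a,b},{a,e},{b,f},{d,f},{a,b,e}} W2={{c}} W3={{d},{e},{a,e},{b,d},{b,e},{d,e},{d,f},{a,b,e},{b,d,e}} W4={{b},{a,b},{b,d},{b,e},{b,f},{a,b,e},{b,d,e}}
  W12={{c}} W13={{a,e},{d,f},{a,b,e}} W14={{a,b},{b,f},{a,b,e}} W34={{b,d},{b,e},{a,b,e},{b,d,e}}
  W134={{a,b,e}}
components per intersection:
  W1: {{a},{a,b},{a,e},{a,b,e}} {{c}} {{f},{b,f},{d,f}}
  W2: {{c}}
  W3: {{d},{e},{a,e},{b,d},{b,e},{d,e},{d,f},{a,b,e},{b,d,e}}
  W4: {{b},{a,b},{b,d},{b,e},{b,f},{a,b,e},{b,d,e}}
  W12: {{c}}
  W13: {{a,e},{a,b,e}} {{d,f}}
  W14: {{a,b},{a,b,e}} {{b,f}}
  W34: {{b,d},{b,e},{a,b,e},{b,d,e}}
  W134: {{a,b,e}}
C dims 6,6,1; δ0: rk 4, SNF 1^4; δ1: rk 1, SNF 1^1
Ȟ^0: (6−4)−0=2 ⇒ Z^2
Ȟ^1: (6−1)−4=1 ⇒ Z
Ȟ^2: (1−0)−1=0 ⇒ 0


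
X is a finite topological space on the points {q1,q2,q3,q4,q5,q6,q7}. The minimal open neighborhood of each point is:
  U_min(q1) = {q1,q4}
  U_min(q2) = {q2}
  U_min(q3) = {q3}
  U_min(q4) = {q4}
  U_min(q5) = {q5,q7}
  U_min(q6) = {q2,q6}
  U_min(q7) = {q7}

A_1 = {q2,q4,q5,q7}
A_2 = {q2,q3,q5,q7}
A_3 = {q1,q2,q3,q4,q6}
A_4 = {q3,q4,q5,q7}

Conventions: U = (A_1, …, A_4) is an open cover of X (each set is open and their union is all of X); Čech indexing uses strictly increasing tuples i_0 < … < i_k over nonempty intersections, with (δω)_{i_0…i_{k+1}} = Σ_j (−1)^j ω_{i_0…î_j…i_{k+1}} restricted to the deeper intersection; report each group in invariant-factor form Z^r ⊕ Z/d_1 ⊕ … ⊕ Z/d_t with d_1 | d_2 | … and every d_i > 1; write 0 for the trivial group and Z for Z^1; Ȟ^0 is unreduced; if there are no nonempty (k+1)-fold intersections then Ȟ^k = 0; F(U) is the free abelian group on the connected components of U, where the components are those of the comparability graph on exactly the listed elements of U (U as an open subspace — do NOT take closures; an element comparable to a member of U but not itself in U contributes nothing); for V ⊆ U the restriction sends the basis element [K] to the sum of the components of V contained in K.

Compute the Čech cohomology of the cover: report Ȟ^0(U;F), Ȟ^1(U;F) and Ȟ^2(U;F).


nerve simplices:
  A12={q2,q5,q7} A13={q2,q4} A14={q4,q5,q7} A23={q2,q3} A24={q3,q5,q7} A34={q3,q4}
  A123={q2} A124={q5,q7} A134={q4} A234={q3}
components per intersection:
  A1: {q2} {q4} {q5,q7}
  A2: {q2} {q3} {q5,q7}
  A3: {q1,q4} {q2,q6} {q3}
  A4: {q3} {q4} {q5,q7}
  A12: {q2} {q5,q7}
  A13: {q2} {q4}
  A14: {q4} {q5,q7}
  A23: {q2} {q3}
  A24: {q3} {q5,q7}
  A34: {q3} {q4}
  A123: {q2}
  A124: {q5,q7}
  A134: {q4}
  A234: {q3}
C dims 12,12,4; δ0: rk 8, SNF 1^8; δ1: rk 4, SNF 1^4
degree 0: 12−8−0 = 4 → Ȟ^0 ≅ Z^4
degree 1: 12−4−8 = 0 → Ȟ^1 ≅ 0
degree 2: 4−0−4 = 0 → Ȟ^2 ≅ 0

Ȟ^0(U;F) ≅ Z^4; Ȟ^1(U;F) ≅ 0; Ȟ^2(U;F) ≅ 0


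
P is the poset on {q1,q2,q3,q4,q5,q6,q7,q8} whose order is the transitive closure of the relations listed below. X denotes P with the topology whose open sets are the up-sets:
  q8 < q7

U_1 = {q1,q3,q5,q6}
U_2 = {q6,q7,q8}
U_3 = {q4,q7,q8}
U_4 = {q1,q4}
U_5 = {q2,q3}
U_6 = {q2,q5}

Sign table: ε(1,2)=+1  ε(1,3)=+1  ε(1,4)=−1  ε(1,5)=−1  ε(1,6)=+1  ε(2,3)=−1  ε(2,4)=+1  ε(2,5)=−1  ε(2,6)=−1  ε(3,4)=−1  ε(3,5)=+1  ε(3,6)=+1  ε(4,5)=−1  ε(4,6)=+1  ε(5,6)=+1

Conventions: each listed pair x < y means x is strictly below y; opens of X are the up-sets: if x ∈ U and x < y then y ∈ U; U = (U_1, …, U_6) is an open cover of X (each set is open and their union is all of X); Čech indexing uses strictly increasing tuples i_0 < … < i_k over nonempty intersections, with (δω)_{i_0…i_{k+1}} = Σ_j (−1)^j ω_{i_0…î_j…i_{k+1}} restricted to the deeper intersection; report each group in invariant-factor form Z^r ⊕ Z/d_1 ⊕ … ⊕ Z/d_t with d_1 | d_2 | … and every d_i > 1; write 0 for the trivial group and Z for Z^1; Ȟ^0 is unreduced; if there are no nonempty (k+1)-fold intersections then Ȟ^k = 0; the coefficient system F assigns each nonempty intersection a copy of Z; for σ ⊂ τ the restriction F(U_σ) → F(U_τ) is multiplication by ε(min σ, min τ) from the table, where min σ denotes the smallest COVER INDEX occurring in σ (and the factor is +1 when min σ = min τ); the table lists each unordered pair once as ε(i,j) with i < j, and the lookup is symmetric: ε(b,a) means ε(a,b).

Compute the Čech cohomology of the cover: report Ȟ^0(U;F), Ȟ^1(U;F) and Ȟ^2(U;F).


nonempty overlaps:
  U12={q6} U14={q1} U15={q3} U16={q5} U23={q7,q8} U34={q4} U56={q2}
C dims 6,7; δ0: rk 6, SNF 1^5·2
degree 0: 6−6−0 = 0 → Ȟ^0 ≅ 0
degree 1: 7−0−6 = 1 plus torsion [2] → Ȟ^1 ≅ Z ⊕ Z/2
degree 2: 0−0−0 = 0 → Ȟ^2 ≅ 0

Ȟ^0 = 0,  Ȟ^1 = Z ⊕ Z/2,  Ȟ^2 = 0


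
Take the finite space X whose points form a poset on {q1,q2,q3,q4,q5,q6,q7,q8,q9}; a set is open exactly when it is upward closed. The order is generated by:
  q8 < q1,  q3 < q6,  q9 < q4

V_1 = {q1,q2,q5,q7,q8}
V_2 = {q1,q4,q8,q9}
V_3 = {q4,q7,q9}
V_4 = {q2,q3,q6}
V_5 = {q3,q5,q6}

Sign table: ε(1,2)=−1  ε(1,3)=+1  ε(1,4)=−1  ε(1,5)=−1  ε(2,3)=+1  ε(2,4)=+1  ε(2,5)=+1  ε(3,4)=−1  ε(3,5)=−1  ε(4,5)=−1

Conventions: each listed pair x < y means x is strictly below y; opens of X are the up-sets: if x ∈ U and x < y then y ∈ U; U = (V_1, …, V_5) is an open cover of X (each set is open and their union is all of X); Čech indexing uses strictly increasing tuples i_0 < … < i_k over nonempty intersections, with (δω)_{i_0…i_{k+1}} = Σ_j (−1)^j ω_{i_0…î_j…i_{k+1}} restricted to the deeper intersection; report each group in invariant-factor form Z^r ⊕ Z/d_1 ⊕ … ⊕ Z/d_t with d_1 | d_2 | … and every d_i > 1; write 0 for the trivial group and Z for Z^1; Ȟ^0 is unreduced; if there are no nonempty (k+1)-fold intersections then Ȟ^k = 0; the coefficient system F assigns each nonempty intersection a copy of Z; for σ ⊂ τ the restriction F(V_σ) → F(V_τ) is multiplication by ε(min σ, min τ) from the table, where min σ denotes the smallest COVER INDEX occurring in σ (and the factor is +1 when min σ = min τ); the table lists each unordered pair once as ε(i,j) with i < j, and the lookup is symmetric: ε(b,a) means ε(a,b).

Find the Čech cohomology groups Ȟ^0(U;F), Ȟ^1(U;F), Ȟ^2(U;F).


Ȟ^0 = 0, Ȟ^1 = Z ⊕ Z/2 and Ȟ^2 = 0

nonempty overlaps:
  V12={q1,q8} V13={q7} V14={q2} V15={q5} V23={q4,q9} V45={q3,q6}
C dims 5,6; δ0: rk 5, SNF 1^4·2
degree 0: 5−5−0 = 0 → Ȟ^0 ≅ 0
degree 1: 6−0−5 = 1 plus torsion [2] → Ȟ^1 ≅ Z ⊕ Z/2
degree 2: 0−0−0 = 0 → Ȟ^2 ≅ 0


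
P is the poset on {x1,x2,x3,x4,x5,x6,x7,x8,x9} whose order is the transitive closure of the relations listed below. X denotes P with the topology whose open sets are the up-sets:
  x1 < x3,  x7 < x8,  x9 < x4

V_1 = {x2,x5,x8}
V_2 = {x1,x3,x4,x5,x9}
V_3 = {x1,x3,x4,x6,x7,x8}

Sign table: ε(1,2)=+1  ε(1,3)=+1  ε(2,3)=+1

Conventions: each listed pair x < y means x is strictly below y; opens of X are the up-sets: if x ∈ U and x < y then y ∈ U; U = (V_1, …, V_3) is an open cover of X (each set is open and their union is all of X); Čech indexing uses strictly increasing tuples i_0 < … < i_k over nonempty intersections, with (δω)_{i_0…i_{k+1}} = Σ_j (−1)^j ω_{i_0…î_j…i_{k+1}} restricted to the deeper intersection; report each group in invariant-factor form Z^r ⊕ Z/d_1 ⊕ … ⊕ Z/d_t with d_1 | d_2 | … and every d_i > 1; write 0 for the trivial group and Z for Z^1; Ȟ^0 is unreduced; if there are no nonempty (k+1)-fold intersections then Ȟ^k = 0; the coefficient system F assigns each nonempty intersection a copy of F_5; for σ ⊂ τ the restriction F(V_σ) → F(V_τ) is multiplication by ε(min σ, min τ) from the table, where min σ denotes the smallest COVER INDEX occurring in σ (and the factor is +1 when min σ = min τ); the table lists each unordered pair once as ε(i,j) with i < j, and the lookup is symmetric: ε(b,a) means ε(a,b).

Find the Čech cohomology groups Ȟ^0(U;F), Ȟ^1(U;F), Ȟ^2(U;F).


nonempty intersections:
  V12={x5} V13={x8} V23={x1,x3,x4}
C dims 3,3; δ0: rk_F5 2
Ȟ^0: (3−2)−0=1 ⇒ Z/5
Ȟ^1: (3−0)−2=1 ⇒ Z/5
Ȟ^2: (0−0)−0=0 ⇒ 0

Ȟ^0 ≅ Z/5, Ȟ^1 ≅ Z/5, Ȟ^2 ≅ 0


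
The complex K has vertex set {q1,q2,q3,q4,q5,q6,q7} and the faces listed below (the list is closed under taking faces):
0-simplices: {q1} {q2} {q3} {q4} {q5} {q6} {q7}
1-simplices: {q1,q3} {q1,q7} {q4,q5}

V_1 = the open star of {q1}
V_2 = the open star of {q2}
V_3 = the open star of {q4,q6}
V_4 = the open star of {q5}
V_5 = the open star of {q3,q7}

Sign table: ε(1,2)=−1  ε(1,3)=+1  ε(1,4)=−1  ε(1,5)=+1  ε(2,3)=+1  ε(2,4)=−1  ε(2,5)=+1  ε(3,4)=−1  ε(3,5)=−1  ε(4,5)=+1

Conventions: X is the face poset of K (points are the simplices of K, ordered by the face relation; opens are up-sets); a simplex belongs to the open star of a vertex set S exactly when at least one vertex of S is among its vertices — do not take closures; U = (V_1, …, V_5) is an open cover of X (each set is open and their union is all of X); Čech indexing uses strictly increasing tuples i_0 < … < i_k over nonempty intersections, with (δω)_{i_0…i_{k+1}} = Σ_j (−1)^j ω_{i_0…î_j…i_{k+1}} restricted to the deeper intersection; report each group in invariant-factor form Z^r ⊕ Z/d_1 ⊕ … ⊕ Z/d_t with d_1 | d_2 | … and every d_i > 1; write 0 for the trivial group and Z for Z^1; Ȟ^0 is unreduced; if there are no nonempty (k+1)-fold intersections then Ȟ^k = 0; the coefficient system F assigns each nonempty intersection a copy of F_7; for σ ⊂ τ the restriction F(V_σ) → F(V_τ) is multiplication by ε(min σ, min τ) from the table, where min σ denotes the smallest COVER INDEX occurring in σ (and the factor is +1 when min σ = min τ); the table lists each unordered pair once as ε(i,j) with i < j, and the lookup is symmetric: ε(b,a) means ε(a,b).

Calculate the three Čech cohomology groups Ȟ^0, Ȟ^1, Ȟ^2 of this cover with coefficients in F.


Ȟ^0(U;F) ≅ Z/7 ⊕ Z/7 ⊕ Z/7,  Ȟ^1(U;F) ≅ 0,  Ȟ^2(U;F) ≅ 0

nonempty overlaps:
  V1={{q1},{q1,q3},{q1,q7}} V2={{q2}} V3={{q4},{q6},{q4,q5}} V4={{q5},{q4,q5}} V5={{q3},{q7},{q1,q3},{q1,q7}}
  V15={{q1,q3},{q1,q7}} V34={{q4,q5}}
C dims 5,2; δ0: rk_F7 2
degree 0: 5−2−0 = 3 → Ȟ^0 ≅ Z/7 ⊕ Z/7 ⊕ Z/7
degree 1: 2−0−2 = 0 → Ȟ^1 ≅ 0
degree 2: 0−0−0 = 0 → Ȟ^2 ≅ 0


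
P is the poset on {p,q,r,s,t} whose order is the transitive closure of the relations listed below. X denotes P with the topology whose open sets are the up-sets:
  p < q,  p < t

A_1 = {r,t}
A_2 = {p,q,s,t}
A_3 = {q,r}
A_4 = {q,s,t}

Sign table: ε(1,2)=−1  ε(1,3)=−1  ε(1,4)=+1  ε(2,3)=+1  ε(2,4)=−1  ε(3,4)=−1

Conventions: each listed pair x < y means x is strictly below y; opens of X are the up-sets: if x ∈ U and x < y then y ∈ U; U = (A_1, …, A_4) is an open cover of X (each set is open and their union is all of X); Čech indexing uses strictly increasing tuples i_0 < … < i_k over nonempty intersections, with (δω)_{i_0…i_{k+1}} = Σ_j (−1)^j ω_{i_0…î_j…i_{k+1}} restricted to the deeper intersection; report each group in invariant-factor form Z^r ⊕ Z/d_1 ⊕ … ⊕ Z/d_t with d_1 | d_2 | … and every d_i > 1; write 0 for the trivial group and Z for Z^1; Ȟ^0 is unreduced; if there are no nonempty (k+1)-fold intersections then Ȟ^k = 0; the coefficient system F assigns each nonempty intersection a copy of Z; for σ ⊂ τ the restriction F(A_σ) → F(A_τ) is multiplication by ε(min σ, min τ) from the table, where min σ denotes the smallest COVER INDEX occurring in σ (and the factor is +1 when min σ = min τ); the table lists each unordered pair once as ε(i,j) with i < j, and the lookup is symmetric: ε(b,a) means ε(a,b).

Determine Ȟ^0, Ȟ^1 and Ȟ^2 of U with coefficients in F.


intersection data:
  A12={t} A13={r} A14={t} A23={q} A24={q,s,t} A34={q}
  A124={t} A234={q}
C dims 4,6,2; δ0: rk 3, SNF 1^3; δ1: rk 2, SNF 1^2
Ȟ^0 = (4 − 3) − 0 = 1, so Ȟ^0 ≅ Z
Ȟ^1 = (6 − 2) − 3 = 1, so Ȟ^1 ≅ Z
Ȟ^2 = (2 − 0) − 2 = 0, so Ȟ^2 ≅ 0

Ȟ^0 = Z; Ȟ^1 = Z; Ȟ^2 = 0


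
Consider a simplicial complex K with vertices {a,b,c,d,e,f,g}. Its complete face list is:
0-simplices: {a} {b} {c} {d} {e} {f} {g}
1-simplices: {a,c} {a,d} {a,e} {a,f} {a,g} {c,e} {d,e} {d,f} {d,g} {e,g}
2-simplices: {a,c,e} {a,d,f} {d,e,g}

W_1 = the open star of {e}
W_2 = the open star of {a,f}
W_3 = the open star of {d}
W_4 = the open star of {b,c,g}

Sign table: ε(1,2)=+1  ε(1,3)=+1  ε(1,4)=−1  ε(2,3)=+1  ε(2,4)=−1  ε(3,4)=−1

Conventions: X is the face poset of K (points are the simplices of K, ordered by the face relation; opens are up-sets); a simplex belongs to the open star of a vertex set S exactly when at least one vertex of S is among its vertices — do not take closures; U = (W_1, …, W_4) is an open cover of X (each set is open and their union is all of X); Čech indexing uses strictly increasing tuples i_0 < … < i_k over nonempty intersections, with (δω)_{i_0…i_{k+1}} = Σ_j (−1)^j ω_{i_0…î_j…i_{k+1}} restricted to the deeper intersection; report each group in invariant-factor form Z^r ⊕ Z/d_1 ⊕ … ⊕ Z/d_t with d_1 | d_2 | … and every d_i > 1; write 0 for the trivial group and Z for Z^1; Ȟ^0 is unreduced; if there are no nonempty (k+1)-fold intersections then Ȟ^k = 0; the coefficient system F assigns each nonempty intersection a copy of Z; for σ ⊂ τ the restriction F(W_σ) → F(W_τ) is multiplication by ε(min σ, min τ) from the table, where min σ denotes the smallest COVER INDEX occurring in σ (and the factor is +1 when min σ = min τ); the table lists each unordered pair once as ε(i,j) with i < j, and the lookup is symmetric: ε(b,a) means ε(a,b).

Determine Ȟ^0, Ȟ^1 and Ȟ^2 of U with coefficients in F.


Ȟ^0 = Z,  Ȟ^1 = Z,  Ȟ^2 = 0

nonempty intersections:
  W1={{e},{a,e},{c,e},{d,e},{e,g},{a,c,e},{d,e,g}} W2={{a},{f},{a,c},{a,d},{a,e},{a,f},{a,g},{d,f},{a,c,e},{a,d,f}} W3={{d},{a,d},{d,e},{d,f},{d,g},{a,d,f},{d,e,g}} W4={{b},{c},{g},{a,c},{a,g},{c,e},{d,g},{e,g},{a,c,e},{d,e,g}}
  W12={{a,e},{a,c,e}} W13={{d,e},{d,e,g}} W14={{c,e},{e,g},{a,c,e},{d,e,g}} W23={{a,d},{d,f},{a,d,f}} W24={{a,c},{a,g},{a,c,e}} W34={{d,g},{d,e,g}}
  W124={{a,c,e}} W134={{d,e,g}}
C dims 4,6,2; δ0: rk 3, SNF 1^3; δ1: rk 2, SNF 1^2
Ȟ^0: (4−3)−0=1 ⇒ Z
Ȟ^1: (6−2)−3=1 ⇒ Z
Ȟ^2: (2−0)−2=0 ⇒ 0


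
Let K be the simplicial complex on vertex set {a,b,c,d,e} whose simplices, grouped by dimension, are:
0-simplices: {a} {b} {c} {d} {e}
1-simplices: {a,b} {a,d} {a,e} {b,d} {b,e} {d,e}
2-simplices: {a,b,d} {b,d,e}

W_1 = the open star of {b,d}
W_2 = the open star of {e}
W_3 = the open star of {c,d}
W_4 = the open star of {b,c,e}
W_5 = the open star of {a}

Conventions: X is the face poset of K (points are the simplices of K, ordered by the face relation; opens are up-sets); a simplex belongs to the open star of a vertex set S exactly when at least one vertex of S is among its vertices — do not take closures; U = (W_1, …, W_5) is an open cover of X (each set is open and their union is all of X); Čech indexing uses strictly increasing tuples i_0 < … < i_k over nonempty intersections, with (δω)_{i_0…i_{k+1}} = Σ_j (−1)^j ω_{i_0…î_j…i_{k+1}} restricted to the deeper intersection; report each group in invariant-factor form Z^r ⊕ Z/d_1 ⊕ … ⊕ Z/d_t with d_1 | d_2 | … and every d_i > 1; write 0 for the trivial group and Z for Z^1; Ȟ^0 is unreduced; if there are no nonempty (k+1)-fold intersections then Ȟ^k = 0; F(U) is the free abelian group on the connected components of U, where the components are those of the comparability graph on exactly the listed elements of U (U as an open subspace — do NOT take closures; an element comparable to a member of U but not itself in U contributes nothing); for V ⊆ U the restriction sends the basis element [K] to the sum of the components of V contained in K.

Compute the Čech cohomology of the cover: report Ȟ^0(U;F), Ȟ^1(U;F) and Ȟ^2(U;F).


nonempty overlaps:
  W1={{b},{d},{a,b},{a,d},{b,d},{b,e},{d,e},{a,b,d},{b,d,e}} W2={{e},{a,e},{b,e},{d,e},{b,d,e}} W3={{c},{d},{a,d},{b,d},{d,e},{a,b,d},{b,d,e}} W4={{b},{c},{e},{a,b},{a,e},{b,d},{b,e},{d,e},{a,b,d},{b,d,e}} W5={{a},{a,b},{a,d},{a,e},{a,b,d}}
  W12={{b,e},{d,e},{b,d,e}} W13={{d},{a,d},{b,d},{d,e},{a,b,d},{b,d,e}} W14={{b},{a,b},{b,d},{b,e},{d,e},{a,b,d},{b,d,e}} W15={{a,b},{a,d},{a,b,d}} W23={{d,e},{b,d,e}} W24={{e},{a,e},{b,e},{d,e},{b,d,e}} W25={{a,e}} W34={{c},{b,d},{d,e},{a,b,d},{b,d,e}} W35={{a,d},{a,b,d}} W45={{a,b},{a,e},{a,b,d}}
  W123={{d,e},{b,d,e}} W124={{b,e},{d,e},{b,d,e}} W134={{b,d},{d,e},{a,b,d},{b,d,e}} W135={{a,d},{a,b,d}} W145={{a,b},{a,b,d}} W234={{d,e},{b,d,e}} W245={{a,e}} W345={{a,b,d}}
  W1234={{d,e},{b,d,e}} W1345={{a,b,d}}
components per intersection:
  W1: {{b},{d},{a,b},{a,d},{b,d},{b,e},{d,e},{a,b,d},{b,d,e}}
  W2: {{e},{a,e},{b,e},{d,e},{b,d,e}}
  W3: {{c}} {{d},{a,d},{b,d},{d,e},{a,b,d},{b,d,e}}
  W4: {{b},{e},{a,b},{a,e},{b,d},{b,e},{d,e},{a,b,d},{b,d,e}} {{c}}
  W5: {{a},{a,b},{a,d},{a,e},{a,b,d}}
  W12: {{b,e},{d,e},{b,d,e}}
  W13: {{d},{a,d},{b,d},{d,e},{a,b,d},{b,d,e}}
  W14: {{b},{a,b},{b,d},{b,e},{d,e},{a,b,d},{b,d,e}}
  W15: {{a,b},{a,d},{a,b,d}}
  W23: {{d,e},{b,d,e}}
  W24: {{e},{a,e},{b,e},{d,e},{b,d,e}}
  W25: {{a,e}}
  W34: {{c}} {{b,d},{d,e},{a,b,d},{b,d,e}}
  W35: {{a,d},{a,b,d}}
  W45: {{a,b},{a,b,d}} {{a,e}}
  W123: {{d,e},{b,d,e}}
  W124: {{b,e},{d,e},{b,d,e}}
  W134: {{b,d},{d,e},{a,b,d},{b,d,e}}
  W135: {{a,d},{a,b,d}}
  W145: {{a,b},{a,b,d}}
  W234: {{d,e},{b,d,e}}
  W245: {{a,e}}
  W345: {{a,b,d}}
  W1234: {{d,e},{b,d,e}}
  W1345: {{a,b,d}}
C dims 7,12,8,2; δ0: rk 5, SNF 1^5; δ1: rk 6, SNF 1^6; δ2: rk 2, SNF 1^2
degree 0: 7−5−0 = 2 → Ȟ^0 ≅ Z^2
degree 1: 12−6−5 = 1 → Ȟ^1 ≅ Z
degree 2: 8−2−6 = 0 → Ȟ^2 ≅ 0

Ȟ^0(U;F) ≅ Z^2,  Ȟ^1(U;F) ≅ Z,  Ȟ^2(U;F) ≅ 0
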